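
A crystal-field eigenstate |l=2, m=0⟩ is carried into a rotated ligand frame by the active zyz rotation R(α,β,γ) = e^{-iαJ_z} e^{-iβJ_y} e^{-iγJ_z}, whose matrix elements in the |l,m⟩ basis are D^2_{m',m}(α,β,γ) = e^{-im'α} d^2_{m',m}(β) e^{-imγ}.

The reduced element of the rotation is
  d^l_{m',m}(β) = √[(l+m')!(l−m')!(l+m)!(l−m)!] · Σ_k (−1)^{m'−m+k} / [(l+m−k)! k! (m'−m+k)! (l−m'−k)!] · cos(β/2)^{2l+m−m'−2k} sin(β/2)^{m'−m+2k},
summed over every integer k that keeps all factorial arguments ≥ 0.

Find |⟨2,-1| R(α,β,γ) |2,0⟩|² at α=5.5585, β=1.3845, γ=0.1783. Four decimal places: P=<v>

D^2_{-1,0}(5.5585,1.3845,0.1783) = e^{-i·-1·5.5585}·d^2_{-1,0}(1.3845)·e^{-i·0·0.1783}. Compute d first:
With c≡cos(β/2)=0.769812 and s≡sin(β/2)=0.638271, N=[1·6·2·2]^{1/2}=4.898979
k∈{1,2} keeps every argument non-negative
  k=1: (−1)^0·4.8990/(2)·0.7698^3·0.6383^1 = +0.713238
  k=2: (−1)^1·4.8990/(2)·0.7698^1·0.6383^3 = -0.490315
d^2_{-1,0}(1.3845) = +0.713238 -0.490315 = +0.222923
|D^2_{-1,0}|² = |d^2_{-1,0}(β)|² = (+0.222923)² = 0.049695 (the z-rotation phases have unit modulus)

P=0.0497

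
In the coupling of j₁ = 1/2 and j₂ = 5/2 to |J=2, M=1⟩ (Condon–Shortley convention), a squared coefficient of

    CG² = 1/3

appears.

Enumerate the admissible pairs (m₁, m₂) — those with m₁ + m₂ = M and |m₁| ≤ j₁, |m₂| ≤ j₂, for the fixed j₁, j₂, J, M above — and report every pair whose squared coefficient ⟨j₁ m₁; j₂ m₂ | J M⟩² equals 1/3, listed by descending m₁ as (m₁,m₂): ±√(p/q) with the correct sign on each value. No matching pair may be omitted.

Admissible pairs with m₁+m₂ = M = 1: (-1/2,3/2), (1/2,1/2)
  (m₁,m₂)=(1/2,1/2): CG² = 1/3, CG = +√(1/3)   ← matches the target
  (m₁,m₂)=(-1/2,3/2): CG² = 2/3, CG = −√(2/3)
Pairs with CG² = 1/3: (1/2,1/2): +√(1/3)

(1/2,1/2): +√(1/3)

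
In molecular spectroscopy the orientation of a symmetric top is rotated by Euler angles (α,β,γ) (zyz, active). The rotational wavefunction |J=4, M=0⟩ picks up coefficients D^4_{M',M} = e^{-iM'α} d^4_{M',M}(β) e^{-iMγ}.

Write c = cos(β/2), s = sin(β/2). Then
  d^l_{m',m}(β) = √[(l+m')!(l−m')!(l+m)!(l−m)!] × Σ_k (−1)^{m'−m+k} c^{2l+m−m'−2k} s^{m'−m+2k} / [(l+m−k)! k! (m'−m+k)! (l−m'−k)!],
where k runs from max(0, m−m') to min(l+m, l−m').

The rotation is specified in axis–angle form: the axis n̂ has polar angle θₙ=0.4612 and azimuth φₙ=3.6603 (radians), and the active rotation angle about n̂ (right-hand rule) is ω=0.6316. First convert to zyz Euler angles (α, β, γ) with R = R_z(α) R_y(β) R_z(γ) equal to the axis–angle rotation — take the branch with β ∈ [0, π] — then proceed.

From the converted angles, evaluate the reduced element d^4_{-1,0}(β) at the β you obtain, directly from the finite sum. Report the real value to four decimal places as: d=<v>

Axis–angle → zyz. n̂ = (sinθₙcosφₙ, sinθₙsinφₙ, cosθₙ) = (-0.386485, -0.220624, +0.895519), ω = 0.6316.
R = I cosω + sinω [n̂]ₓ + (1−cosω) n̂n̂ᵀ gives
  R = [+0.835900, -0.512298, -0.197034; +0.545197, +0.816474, +0.190080; +0.063495, -0.266310, +0.961794]
β = atan2(√(R₁₃²+R₂₃²), R₃₃) = 0.277316; α = atan2(R₂₃, R₁₃) mod 2π = 2.374155; γ = atan2(R₃₂, −R₃₁) mod 2π = 4.478333
d^4_{-1,0}(β=0.2773) via the finite sum:
With c≡cos(β/2)=0.990402 and s≡sin(β/2)=0.138214, N=[6·120·24·24]^{1/2}=643.987578
k∈{1,2,3,4} keeps every argument non-negative
  k=1: (−1)^0·643.9876/(144)·0.9904^7·0.1382^1 = +0.577761
  k=2: (−1)^1·643.9876/(24)·0.9904^5·0.1382^3 = -0.067512
  k=3: (−1)^2·643.9876/(24)·0.9904^3·0.1382^5 = +0.001315
  k=4: (−1)^3·643.9876/(144)·0.9904^1·0.1382^7 = -0.000004
d^4_{-1,0}(0.2773) = +0.577761 -0.067512 +0.001315 -0.000004 = +0.511560

d=0.5116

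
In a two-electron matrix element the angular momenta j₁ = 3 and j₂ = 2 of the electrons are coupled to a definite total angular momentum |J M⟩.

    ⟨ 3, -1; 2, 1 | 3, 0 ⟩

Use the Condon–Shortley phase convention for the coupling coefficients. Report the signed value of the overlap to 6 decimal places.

j₁+j₂−J=2  J+j₁−j₂=4  J−j₁+j₂=2  j₁+j₂+J+1=9
(j₁±m₁, j₂±m₂, J±M) = (2,4,3,1,3,3)
P² = 96/5
sum k=1..2:
  [1] −1/12 = -1/12
  [2] +1/8 = 1/8
S = 1/24
C² = P²·S² = 1/30 ; C = +0.182574

+0.182574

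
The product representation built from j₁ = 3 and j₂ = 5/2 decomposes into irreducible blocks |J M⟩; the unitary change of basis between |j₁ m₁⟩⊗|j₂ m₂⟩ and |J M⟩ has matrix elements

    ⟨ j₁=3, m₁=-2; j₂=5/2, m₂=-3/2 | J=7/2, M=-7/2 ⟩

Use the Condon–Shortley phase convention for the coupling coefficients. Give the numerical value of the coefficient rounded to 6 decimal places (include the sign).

√[8·2!4!3!/10! · 1!5!1!4!0!7!] = √(9216)
  +(−1)^1/∏(1,1,4,0,0,3)! = -1/144  (running -1/144)
⟨..|..⟩ = √(9216)·(-1/144) = -0.666667

−√(4/9) = -0.666667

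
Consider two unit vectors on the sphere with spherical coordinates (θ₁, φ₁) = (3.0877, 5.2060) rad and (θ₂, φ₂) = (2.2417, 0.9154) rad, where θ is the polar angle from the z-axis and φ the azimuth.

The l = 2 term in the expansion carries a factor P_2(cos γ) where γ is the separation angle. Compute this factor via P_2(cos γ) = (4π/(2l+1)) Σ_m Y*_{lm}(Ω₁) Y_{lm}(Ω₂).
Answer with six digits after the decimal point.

0.046352

Summing Y*_{l m}(θ₁,φ₁)·Y_{l m}(θ₂,φ₂) over m ∈ [−2, 2]; prefactor 4π/(2·2+1) = 2.513274:
  [-2]  conj(Y_{2,-2})(Ω₁) = -0.000618-0.000935i ; Y_{2,-2}(Ω₂) = -0.060923-0.229013i ; Δ = -0.000177+0.000198i
  [-1]  conj(Y_{2,-1})(Ω₁) = -0.019689+0.036594i ; Y_{2,-1}(Ω₂) = -0.229278+0.298247i ; Δ = -0.006400-0.014262i
  [+0]  conj(Y_{2,0})(Ω₁) = +0.628038-0.000000i ; Y_{2,0}(Ω₂) = +0.050308+0.000000i ; Δ = +0.031595+0.000000i
  [+1]  conj(Y_{2,1})(Ω₁) = +0.019689+0.036594i ; Y_{2,1}(Ω₂) = +0.229278+0.298247i ; Δ = -0.006400+0.014262i
  [+2]  conj(Y_{2,2})(Ω₁) = -0.000618+0.000935i ; Y_{2,2}(Ω₂) = -0.060923+0.229013i ; Δ = -0.000177-0.000198i
Σ over m = +0.018443-0.000000i; ×(4π/5) → +0.046352-0.000000i. Real part: 0.046352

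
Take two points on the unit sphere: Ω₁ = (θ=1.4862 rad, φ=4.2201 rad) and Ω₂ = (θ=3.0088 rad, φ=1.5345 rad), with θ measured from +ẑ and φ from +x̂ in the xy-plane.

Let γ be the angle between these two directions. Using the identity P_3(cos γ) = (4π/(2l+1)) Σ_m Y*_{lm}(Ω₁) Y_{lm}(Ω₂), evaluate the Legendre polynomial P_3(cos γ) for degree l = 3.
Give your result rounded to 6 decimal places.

Addition theorem: P_3(cos γ) = (4π/7) Σ_m Y*_{lm}(Ω₁) Y_{lm}(Ω₂), m = −3…3:
  [-3]  conj(Y_{3,-3})(Ω₁) = 0.41094 + 0.03871j ; Y_{3,-3}(Ω₂) = -0.00011 + 0.00096j ; Δ = -0.00008 + 0.00039j
  [-2]  conj(Y_{3,-2})(Ω₁) = -0.04743 + 0.07142j ; Y_{3,-2}(Ω₂) = 0.01771 + 0.00129j ; Δ = -0.00093 + 0.00120j
  [-1]  conj(Y_{3,-1})(Ω₁) = 0.14677 + 0.27365j ; Y_{3,-1}(Ω₂) = 0.00608 - 0.16730j ; Δ = 0.04667 - 0.02289j
  [+0]  conj(Y_{3,0})(Ω₁) = -0.09347 + 0.00000j ; Y_{3,0}(Ω₂) = -0.70736 + 0.00000j ; Δ = 0.06612 + 0.00000j
  [+1]  conj(Y_{3,1})(Ω₁) = -0.14677 + 0.27365j ; Y_{3,1}(Ω₂) = -0.00608 - 0.16730j ; Δ = 0.04667 + 0.02289j
  [+2]  conj(Y_{3,2})(Ω₁) = -0.04743 - 0.07142j ; Y_{3,2}(Ω₂) = 0.01771 - 0.00129j ; Δ = -0.00093 - 0.00120j
  [+3]  conj(Y_{3,3})(Ω₁) = -0.41094 + 0.03871j ; Y_{3,3}(Ω₂) = 0.00011 + 0.00096j ; Δ = -0.00008 - 0.00039j
Total Σ_m = 0.15744 + 0.00000j. Multiply by 1.795196: 0.28263 + 0.00000j. P_3(cos γ) = 0.282634

0.282634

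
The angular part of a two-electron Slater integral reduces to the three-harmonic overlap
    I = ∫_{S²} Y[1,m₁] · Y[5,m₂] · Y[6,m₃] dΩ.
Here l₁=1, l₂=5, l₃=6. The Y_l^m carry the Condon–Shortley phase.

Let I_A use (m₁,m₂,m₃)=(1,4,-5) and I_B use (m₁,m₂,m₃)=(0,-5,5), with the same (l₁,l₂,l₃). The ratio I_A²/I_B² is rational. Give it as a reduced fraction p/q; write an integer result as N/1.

5/1

Same 1,5,6: normalisation and zero-m 3j drop out of the ratio.
A: Δ: 0! 2! 10! / 13! → 1/858; sum: t=0:+1/725760 = 1/725760; 3j²(1 5 6; 1 4 -5) = Δ·Π!·Σ² = 5/78  (sign -1)
B: Δ: 0! 2! 10! / 13! → 1/858; sum: t=0:+1/3628800 = 1/3628800; 3j²(1 5 6; 0 -5 5) = Δ·Π!·Σ² = 1/78  (sign -1)
I_A²/I_B² = (5/78)/(1/78) = 5/1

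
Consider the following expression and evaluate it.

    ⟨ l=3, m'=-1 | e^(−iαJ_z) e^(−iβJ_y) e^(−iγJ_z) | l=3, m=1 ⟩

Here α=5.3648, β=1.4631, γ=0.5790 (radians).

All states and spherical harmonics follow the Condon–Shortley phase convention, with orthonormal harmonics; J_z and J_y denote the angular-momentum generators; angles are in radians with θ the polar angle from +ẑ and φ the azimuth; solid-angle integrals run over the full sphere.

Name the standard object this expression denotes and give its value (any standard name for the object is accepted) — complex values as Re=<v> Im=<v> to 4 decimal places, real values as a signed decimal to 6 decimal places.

Wigner D-matrix element, Re=0.0020 Im=-0.0276

This is a Wigner D-matrix element — the rotation-matrix element ⟨l m'| R(α,β,γ) |l m⟩ in the angular-momentum basis.
Split into d^3_{-1,1}(β=1.4631) × two z-phases.
Half-angle: c=0.744140, s=0.668024. N=√(2·24·24·2)=48.000000
k∈{2,3,4} keeps every argument non-negative
  k=2: (−1)^0·48.0000/(8)·0.7441^4·0.6680^2 = +0.821019
  k=3: (−1)^1·48.0000/(6)·0.7441^2·0.6680^4 = -0.882200
  k=4: (−1)^2·48.0000/(48)·0.7441^0·0.6680^6 = +0.088869
d^3_{-1,1}(1.4631) = +0.821019 -0.882200 +0.088869 = +0.027689
D = (+0.607104-0.794622i)·(+0.027689)·(+0.837010-0.547187i) = +0.002031-0.027614i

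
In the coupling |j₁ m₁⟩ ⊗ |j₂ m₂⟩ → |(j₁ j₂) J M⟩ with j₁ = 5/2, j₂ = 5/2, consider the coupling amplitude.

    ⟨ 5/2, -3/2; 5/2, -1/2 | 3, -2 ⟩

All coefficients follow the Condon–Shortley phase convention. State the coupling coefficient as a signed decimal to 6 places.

−√(1/12) ≈ -0.288675

√[7·2!3!3!/9! · 1!4!2!3!1!5!] = √(48)
  +(−1)^1/∏(1,1,3,1,0,2)! = -1/12  (running -1/12)
  +(−1)^2/∏(2,0,2,0,1,3)! = 1/24  (running -1/24)
⟨..|..⟩ = √(48)·(-1/24) = -0.288675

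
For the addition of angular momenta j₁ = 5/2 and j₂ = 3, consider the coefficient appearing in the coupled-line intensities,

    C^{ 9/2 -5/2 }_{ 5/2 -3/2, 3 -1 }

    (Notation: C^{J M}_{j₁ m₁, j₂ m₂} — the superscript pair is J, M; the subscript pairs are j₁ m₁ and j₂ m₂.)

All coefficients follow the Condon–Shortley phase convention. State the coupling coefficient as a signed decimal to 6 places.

-0.317821

j₁+j₂−J=1  J+j₁−j₂=4  J−j₁+j₂=5  j₁+j₂+J+1=11
(j₁±m₁, j₂±m₂, J±M) = (1,4,2,4,2,7)
P² = 92160/11
sum k=0..1:
  [0] +1/288 = 1/288
  [1] −1/144 = -1/144
S = -1/288
C² = P²·S² = 10/99 ; C = -0.317821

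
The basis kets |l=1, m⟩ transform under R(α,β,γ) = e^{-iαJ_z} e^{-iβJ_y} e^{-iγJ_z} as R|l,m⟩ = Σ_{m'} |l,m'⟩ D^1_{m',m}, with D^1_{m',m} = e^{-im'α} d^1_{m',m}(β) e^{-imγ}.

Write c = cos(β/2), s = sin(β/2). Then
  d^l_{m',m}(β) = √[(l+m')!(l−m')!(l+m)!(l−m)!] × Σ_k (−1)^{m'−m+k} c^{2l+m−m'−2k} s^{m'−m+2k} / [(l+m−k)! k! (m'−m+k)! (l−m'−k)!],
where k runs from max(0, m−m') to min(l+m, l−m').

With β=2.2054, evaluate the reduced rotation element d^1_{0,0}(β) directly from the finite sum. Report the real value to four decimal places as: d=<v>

d^1_{0,0}(β=2.2054) via the finite sum:
Half-angle: c=0.451188, s=0.892429. N=√(1·1·1·1)=1.000000
Admissible k: 0..1 (factorial args all ≥0)
  k=0: (−1)^0·1.0000/(1)·0.4512^2·0.8924^0 = +0.203571
  k=1: (−1)^1·1.0000/(1)·0.4512^0·0.8924^2 = -0.796429
d^1_{0,0}(2.2054) = +0.203571 -0.796429 = -0.592858

d=-0.5929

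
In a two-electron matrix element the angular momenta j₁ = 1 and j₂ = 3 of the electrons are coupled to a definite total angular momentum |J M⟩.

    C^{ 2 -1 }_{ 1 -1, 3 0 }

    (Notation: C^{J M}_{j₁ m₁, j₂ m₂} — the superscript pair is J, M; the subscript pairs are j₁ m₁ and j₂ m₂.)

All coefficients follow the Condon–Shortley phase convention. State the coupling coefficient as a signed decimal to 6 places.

√[5·2!0!4!/7! · 0!2!3!3!1!3!] = √(144/7)
  +(−1)^2/∏(2,0,0,1,0,3)! = 1/12  (running 1/12)
⟨..|..⟩ = √(144/7)·(1/12) = +0.377964

+√(1/7) ≈ +0.377964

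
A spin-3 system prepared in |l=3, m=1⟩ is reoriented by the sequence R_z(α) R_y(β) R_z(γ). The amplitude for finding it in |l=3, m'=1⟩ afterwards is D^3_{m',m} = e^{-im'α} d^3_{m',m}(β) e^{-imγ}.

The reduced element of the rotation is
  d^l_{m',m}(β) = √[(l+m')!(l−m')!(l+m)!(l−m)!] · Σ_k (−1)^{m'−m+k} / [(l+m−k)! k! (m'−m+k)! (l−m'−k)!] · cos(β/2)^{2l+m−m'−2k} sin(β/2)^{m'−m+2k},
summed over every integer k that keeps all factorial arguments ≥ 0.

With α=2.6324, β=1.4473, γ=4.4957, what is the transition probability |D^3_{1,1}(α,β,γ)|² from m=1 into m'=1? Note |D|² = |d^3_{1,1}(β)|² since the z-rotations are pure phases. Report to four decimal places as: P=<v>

P=0.0792

Split into d^3_{1,1}(β=1.4473) × two z-phases.
c=cos(1.447300/2)=0.749394, s=sin(1.447300/2)=0.662124; N=√[24·2·24·2]=48.000000
The bounds max(0,m−m')=0 and min(l+m,l−m')=2 give 3 terms
  k=0: (−1)^0·48.0000/(48)·0.7494^6·0.6621^0 = +0.177117
  k=1: (−1)^1·48.0000/(6)·0.7494^4·0.6621^2 = -1.106140
  k=2: (−1)^2·48.0000/(8)·0.7494^2·0.6621^4 = +0.647634
d^3_{1,1}(1.4473) = +0.177117 -1.106140 +0.647634 = -0.281388
|D^3_{1,1}|² = |d^3_{1,1}(β)|² = (-0.281388)² = 0.079179 (the z-rotation phases have unit modulus)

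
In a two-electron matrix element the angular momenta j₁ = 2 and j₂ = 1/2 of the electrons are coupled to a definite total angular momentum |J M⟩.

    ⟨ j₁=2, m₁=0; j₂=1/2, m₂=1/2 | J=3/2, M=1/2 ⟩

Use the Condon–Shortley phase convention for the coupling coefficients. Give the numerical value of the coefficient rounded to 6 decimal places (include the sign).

-0.632456  (= −√(2/5))

j₁+j₂−J=1  J+j₁−j₂=3  J−j₁+j₂=0  j₁+j₂+J+1=5
(j₁±m₁, j₂±m₂, J±M) = (2,2,1,0,2,1)
P² = 8/5
sum k=1..1:
  [1] −1/2 = -1/2
S = -1/2
C² = P²·S² = 2/5 ; C = -0.632456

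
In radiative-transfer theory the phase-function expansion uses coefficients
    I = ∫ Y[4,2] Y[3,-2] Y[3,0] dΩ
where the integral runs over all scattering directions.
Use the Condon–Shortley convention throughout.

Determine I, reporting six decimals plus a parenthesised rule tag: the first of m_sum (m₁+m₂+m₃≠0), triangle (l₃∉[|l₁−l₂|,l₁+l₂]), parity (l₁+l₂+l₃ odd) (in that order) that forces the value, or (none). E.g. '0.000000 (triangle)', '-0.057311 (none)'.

Rules hold: Σm=0, L=10 even, 1≤3≤7.
N = 9·7·7 = 441
Δ = 4!·4!·2!/11! = 1/34650
Racah Σ t=1..3: t=1:−1/72 t=2:+1/16 t=3:−1/72 = 5/144
⇒ 3j(4 3 3; 0 0 0)² = 2/77, sgn -1
Racah Σ t=0..1: t=0:+1/96 t=1:−1/72 = -1/288
⇒ 3j(4 3 3; 2 -2 0)² = 1/462, sgn +1
4πI² = N·(3j₀)²·(3jₘ)² = 3/121
I = -1·√(0.0247934/4π) = -0.04441841
No selection rule forces the value: the integral is nonzero (none).

-0.044418 (none)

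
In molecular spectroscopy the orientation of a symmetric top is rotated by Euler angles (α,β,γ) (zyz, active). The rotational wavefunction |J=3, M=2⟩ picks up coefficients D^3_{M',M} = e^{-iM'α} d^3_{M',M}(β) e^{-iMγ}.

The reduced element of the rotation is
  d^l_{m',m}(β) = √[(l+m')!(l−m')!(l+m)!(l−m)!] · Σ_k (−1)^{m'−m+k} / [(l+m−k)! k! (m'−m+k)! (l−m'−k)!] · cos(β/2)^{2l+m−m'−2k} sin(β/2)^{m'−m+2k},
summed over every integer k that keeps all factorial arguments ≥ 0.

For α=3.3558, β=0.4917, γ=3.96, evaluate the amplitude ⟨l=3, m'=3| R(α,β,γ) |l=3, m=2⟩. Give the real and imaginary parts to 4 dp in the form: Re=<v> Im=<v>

D^3_{3,2}(3.3558,0.4917,3.9600) = e^{-i·3·3.3558}·d^3_{3,2}(0.4917)·e^{-i·2·3.9600}. Compute d first:
Half-angle: c=0.969931, s=0.243381. N=√(720·1·120·1)=293.938769
k∈{0} keeps every argument non-negative
  k=0: (−1)^1·293.9388/(120)·0.9699^5·0.2434^1 = -0.511759
d^3_{3,2}(0.4917) = -0.511759
Attach z-rotation phases: D = e^{-i(3)(3.3558)}·(-0.511759)·e^{-i(2)(3.9600)} = -0.333054-0.388552i

Re=-0.3331 Im=-0.3886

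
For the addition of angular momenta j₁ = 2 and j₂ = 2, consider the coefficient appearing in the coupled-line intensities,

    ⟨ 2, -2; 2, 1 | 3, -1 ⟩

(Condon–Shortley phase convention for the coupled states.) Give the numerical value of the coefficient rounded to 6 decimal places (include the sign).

-0.547723  (= −√(3/10))

j₁+j₂−J=1  J+j₁−j₂=3  J−j₁+j₂=3  j₁+j₂+J+1=8
(j₁±m₁, j₂±m₂, J±M) = (0,4,3,1,2,4)
P² = 216/5
sum k=1..1:
  [1] −1/12 = -1/12
S = -1/12
C² = P²·S² = 3/10 ; C = -0.547723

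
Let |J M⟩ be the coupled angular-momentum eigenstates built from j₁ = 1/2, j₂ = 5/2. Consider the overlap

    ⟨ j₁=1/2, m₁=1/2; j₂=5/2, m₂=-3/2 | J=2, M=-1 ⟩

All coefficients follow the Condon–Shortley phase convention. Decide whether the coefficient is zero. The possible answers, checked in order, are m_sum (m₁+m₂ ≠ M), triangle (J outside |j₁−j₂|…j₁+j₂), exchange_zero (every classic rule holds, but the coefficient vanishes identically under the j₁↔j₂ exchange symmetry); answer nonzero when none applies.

m-sum: m₁+m₂ = 1/2+(-3/2) = -1, M = -1  ✓
triangle: |j₁−j₂| = 2 ≤ J = 2 ≤ j₁+j₂ = 3  ✓
exchange: j₁≠j₂ or m₁≠m₂ — the exchange symmetry imposes no constraint here
value check: CG = +√(2/3) = +0.816497 ≠ 0

nonzero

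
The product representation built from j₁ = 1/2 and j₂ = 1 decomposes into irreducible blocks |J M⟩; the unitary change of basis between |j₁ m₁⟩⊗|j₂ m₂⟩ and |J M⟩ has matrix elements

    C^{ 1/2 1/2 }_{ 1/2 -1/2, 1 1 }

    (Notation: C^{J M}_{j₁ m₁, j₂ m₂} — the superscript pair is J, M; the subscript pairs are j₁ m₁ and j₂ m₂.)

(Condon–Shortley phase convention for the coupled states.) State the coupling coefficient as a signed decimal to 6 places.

triangle: 1!×0!×1!/3! = 1/6
(j±m)!: 0!×1!×2!×0!×1!×0! = 2
prefactor² = (2J+1)×Δ×N² = 2/3
  k=1: −1/(1!×0!×0!×1!×0!×0!) = -1
Σ = -1  ⇒  CG² = 2/3×(-1)² = 2/3
CG = −√(2/3) = -0.816497

−√(2/3) = -0.816497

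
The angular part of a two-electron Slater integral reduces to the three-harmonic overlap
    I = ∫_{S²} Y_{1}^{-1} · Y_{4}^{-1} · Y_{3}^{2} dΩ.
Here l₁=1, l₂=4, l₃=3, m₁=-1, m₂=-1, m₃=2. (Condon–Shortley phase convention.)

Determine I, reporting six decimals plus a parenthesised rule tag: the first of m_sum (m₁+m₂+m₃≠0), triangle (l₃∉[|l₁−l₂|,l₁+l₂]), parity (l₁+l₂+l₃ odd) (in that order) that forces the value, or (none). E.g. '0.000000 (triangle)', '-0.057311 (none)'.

-0.106622 (none)

m-sum 0 ✓  L=8 even ✓  3≤3≤5 ✓
Π(2lᵢ+1) = 3×9×7 = 189
triangle coeff Δ(1,4,3) = 1/252
Σ_t [1,1]: t=1:−1/36 = -1/36
(3j)²=4/63 [(1 4 3; 0 0 0)], sign=+1
Σ_t [2,2]: t=2:+1/240 = 1/240
(3j)²=1/84 [(1 4 3; -1 -1 2)], sign=-1
⇒ 4πI² = 1/7
I = (-1)√(1/7/(4π)) = -0.10662181
No selection rule forces the value: the integral is nonzero (none).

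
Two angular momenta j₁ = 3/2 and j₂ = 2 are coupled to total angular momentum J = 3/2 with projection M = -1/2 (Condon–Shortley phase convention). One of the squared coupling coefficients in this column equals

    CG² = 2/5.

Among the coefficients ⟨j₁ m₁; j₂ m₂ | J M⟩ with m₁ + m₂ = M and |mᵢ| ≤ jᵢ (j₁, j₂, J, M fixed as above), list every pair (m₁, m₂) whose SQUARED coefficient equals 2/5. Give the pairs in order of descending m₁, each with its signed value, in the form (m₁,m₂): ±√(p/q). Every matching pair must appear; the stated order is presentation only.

Admissible pairs with m₁+m₂ = M = -1/2: (-3/2,1), (-1/2,0), (1/2,-1), (3/2,-2)
  (m₁,m₂)=(3/2,-2): CG² = 2/5, CG = +√(2/5)   ← matches the target
  (m₁,m₂)=(1/2,-1): CG² = 0/1, CG = 0
  (m₁,m₂)=(-1/2,0): CG² = 1/5, CG = −√(1/5)
  (m₁,m₂)=(-3/2,1): CG² = 2/5, CG = +√(2/5)   ← matches the target
Pairs with CG² = 2/5: (3/2,-2): +√(2/5); (-3/2,1): +√(2/5)

(3/2,-2): +√(2/5); (-3/2,1): +√(2/5)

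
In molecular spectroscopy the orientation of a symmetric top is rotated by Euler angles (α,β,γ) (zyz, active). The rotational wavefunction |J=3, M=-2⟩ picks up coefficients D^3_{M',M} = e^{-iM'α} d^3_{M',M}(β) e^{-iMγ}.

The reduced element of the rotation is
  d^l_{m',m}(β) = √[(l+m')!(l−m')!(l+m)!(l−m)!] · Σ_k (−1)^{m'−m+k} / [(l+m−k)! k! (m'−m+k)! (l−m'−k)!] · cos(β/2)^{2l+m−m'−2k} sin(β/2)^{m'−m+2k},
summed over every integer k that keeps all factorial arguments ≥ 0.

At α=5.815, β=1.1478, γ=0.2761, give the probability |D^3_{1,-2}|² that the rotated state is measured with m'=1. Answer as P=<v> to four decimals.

D^3_{1,-2}(5.8150,1.1478,0.2761) = e^{-i·1·5.8150}·d^3_{1,-2}(1.1478)·e^{-i·-2·0.2761}. Compute d first:
With c≡cos(β/2)=0.839790 and s≡sin(β/2)=0.542911, N=[24·2·1·120]^{1/2}=75.894664
The bounds max(0,m−m')=0 and min(l+m,l−m')=1 give 2 terms
  k=0: (−1)^3·75.8947/(12)·0.8398^3·0.5429^3 = -0.599417
  k=1: (−1)^4·75.8947/(24)·0.8398^1·0.5429^5 = +0.125261
d^3_{1,-2}(1.1478) = -0.599417 +0.125261 = -0.474156
|D^3_{1,-2}|² = |d^3_{1,-2}(β)|² = (-0.474156)² = 0.224824 (the z-rotation phases have unit modulus)

P=0.2248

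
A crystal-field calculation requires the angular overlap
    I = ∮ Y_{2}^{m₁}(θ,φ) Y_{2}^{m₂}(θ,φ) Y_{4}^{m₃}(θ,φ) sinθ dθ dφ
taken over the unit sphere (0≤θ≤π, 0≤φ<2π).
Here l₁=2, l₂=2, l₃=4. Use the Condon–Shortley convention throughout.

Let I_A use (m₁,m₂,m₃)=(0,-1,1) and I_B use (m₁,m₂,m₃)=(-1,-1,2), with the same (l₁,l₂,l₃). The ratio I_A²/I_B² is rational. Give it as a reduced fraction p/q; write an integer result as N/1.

Shared (l₁,l₂,l₃)=(2,2,4): N and (l;000)² cancel in I_A²/I_B².
A: Δ = 0!·4!·4!/9! = 1/630; Racah Σ t=0..0: t=0:+1/24 = 1/24; ⇒ 3j(2 2 4; 0 -1 1)² = 1/21, sgn -1
B: Δ = 0!·4!·4!/9! = 1/630; Racah Σ t=0..0: t=0:+1/36 = 1/36; ⇒ 3j(2 2 4; -1 -1 2)² = 4/63, sgn +1
I_A²/I_B² = (1/21)/(4/63) = 3/4

3/4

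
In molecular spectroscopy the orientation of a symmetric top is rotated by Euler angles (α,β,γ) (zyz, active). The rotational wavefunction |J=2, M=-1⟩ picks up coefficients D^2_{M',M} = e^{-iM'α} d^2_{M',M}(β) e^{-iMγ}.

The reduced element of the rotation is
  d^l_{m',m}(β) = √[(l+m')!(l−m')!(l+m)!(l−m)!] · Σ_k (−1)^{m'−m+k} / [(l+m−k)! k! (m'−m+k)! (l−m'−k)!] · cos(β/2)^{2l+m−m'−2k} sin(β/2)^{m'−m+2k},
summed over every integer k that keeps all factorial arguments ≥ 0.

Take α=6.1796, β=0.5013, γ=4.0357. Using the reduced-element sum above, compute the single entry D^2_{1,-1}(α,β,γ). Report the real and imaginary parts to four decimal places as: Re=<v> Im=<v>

Re=-0.0919 Im=-0.1424

Split into d^2_{1,-1}(β=0.5013) × two z-phases.
With c≡cos(β/2)=0.968751 and s≡sin(β/2)=0.248034, N=[6·1·1·6]^{1/2}=6.000000
The bounds max(0,m−m')=0 and min(l+m,l−m')=1 give 2 terms
  k=0: (−1)^2·6.0000/(2)·0.9688^2·0.2480^2 = +0.173208
  k=1: (−1)^3·6.0000/(6)·0.9688^0·0.2480^4 = -0.003785
d^2_{1,-1}(0.5013) = +0.173208 -0.003785 = +0.169423
Attach z-rotation phases: D = e^{-i(1)(6.1796)}·(+0.169423)·e^{-i(-1)(4.0357)} = -0.091868-0.142353i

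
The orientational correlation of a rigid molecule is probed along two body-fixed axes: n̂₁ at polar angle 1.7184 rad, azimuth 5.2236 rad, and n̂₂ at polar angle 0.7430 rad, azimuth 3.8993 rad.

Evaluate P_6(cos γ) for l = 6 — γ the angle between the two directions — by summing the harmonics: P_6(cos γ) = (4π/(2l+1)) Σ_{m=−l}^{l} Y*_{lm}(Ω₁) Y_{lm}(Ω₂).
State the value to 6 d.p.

Expand P_6 via completeness: Σ_{m} conj(Y_{6,m}) at Ω₁ times Y_{6,m} at Ω₂ —
  [-6]  conj(Y_{6,-6})(Ω₁) = +0.451162-0.033595i ; Y_{6,-6}(Ω₂) = -0.007658+0.045668i ; Δ = -0.001921+0.020861i
  [-5]  conj(Y_{6,-5})(Ω₁) = -0.128777-0.194202i ; Y_{6,-5}(Ω₂) = +0.139334-0.105252i ; Δ = -0.038383-0.013505i
  [-4]  conj(Y_{6,-4})(Ω₁) = +0.118807-0.231562i ; Y_{6,-4}(Ω₂) = -0.368804-0.041018i ; Δ = -0.053315+0.080528i
  [-3]  conj(Y_{6,-3})(Ω₁) = -0.255889+0.009514i ; Y_{6,-3}(Ω₂) = +0.284550+0.336239i ; Δ = -0.076012-0.083333i
  [-2]  conj(Y_{6,-2})(Ω₁) = -0.104006-0.170258i ; Y_{6,-2}(Ω₂) = +0.007792-0.140550i ; Δ = -0.024740+0.013291i
  [-1]  conj(Y_{6,-1})(Ω₁) = -0.128026+0.228231i ; Y_{6,-1}(Ω₂) = +0.233151-0.220584i ; Δ = +0.020495+0.081453i
  [+0]  conj(Y_{6,0})(Ω₁) = -0.182696-0.000000i ; Y_{6,0}(Ω₂) = -0.245201+0.000000i ; Δ = +0.044797+0.000000i
  [+1]  conj(Y_{6,1})(Ω₁) = +0.128026+0.228231i ; Y_{6,1}(Ω₂) = -0.233151-0.220584i ; Δ = +0.020495-0.081453i
  [+2]  conj(Y_{6,2})(Ω₁) = -0.104006+0.170258i ; Y_{6,2}(Ω₂) = +0.007792+0.140550i ; Δ = -0.024740-0.013291i
  [+3]  conj(Y_{6,3})(Ω₁) = +0.255889+0.009514i ; Y_{6,3}(Ω₂) = -0.284550+0.336239i ; Δ = -0.076012+0.083333i
  [+4]  conj(Y_{6,4})(Ω₁) = +0.118807+0.231562i ; Y_{6,4}(Ω₂) = -0.368804+0.041018i ; Δ = -0.053315-0.080528i
  [+5]  conj(Y_{6,5})(Ω₁) = +0.128777-0.194202i ; Y_{6,5}(Ω₂) = -0.139334-0.105252i ; Δ = -0.038383+0.013505i
  [+6]  conj(Y_{6,6})(Ω₁) = +0.451162+0.033595i ; Y_{6,6}(Ω₂) = -0.007658-0.045668i ; Δ = -0.001921-0.020861i
Σ over m = -0.302956+0.000000i; ×(4π/13) → -0.292850+0.000000i. Real part: -0.292850

-0.292850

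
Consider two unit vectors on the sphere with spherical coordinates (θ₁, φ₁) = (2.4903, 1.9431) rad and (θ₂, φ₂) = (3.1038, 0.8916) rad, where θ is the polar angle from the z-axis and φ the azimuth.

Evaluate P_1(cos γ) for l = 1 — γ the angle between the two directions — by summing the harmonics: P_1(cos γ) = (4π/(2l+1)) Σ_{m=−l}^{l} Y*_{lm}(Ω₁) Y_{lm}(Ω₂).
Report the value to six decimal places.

Addition theorem: P_1(cos γ) = (4π/3) Σ_m Y*_{lm}(Ω₁) Y_{lm}(Ω₂), m = −1…1:
  term(m=-1) = +0.001357+0.002374i   from Y*(Ω₁)=-0.076188+0.195095i, Y(Ω₂)=+0.008200-0.010157i
  term(m=+0) = +0.189729+0.000000i   from Y*(Ω₁)=-0.388586-0.000000i, Y(Ω₂)=-0.488254+0.000000i
  term(m=+1) = +0.001357-0.002374i   from Y*(Ω₁)=+0.076188+0.195095i, Y(Ω₂)=-0.008200-0.010157i
Total Σ_m = +0.192442+0.000000i. Multiply by 4.188790: +0.806100+0.000000i. P_1(cos γ) = 0.806100

0.806100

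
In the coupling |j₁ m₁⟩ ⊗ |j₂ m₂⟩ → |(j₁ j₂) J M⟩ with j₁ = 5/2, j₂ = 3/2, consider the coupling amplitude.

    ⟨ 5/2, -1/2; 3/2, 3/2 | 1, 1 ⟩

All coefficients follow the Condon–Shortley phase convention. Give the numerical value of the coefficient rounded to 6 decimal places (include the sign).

j₁+j₂−J=3  J+j₁−j₂=2  J−j₁+j₂=0  j₁+j₂+J+1=6
(j₁±m₁, j₂±m₂, J±M) = (2,3,3,0,2,0)
P² = 36/5
sum k=3..3:
  [3] −1/12 = -1/12
S = -1/12
C² = P²·S² = 1/20 ; C = -0.223607

-0.223607  (= −√(1/20))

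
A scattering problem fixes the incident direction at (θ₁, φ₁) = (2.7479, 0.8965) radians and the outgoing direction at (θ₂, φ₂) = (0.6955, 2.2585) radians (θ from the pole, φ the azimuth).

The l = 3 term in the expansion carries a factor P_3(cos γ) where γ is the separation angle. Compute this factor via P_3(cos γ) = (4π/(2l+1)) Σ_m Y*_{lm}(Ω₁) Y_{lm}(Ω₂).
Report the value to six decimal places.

0.274685

Term-by-term m-sum for l=3 (normalisation 4π/7 = 1.795196):
  m=-3: (-0.021185, 0.010288) × (0.096732, -0.051884) = (-0.001515, 0.002094)  (running Σ = (-0.001515, 0.002094))
  m=-2: (0.030606, -0.135466) × (-0.062545, 0.316021) = (0.040896, 0.018145)  (running Σ = (0.039380, 0.020239))
  m=-1: (0.252659, 0.316112) × (-0.255942, -0.311561) = (0.033822, -0.159625)  (running Σ = (0.073202, -0.139386))
  m=0: (-0.435696, -0.000000) × (-0.015164, 0.000000) = (0.006607, 0.000000)  (running Σ = (0.079809, -0.139386))
  m=1: (-0.252659, 0.316112) × (0.255942, -0.311561) = (0.033822, 0.159625)  (running Σ = (0.113631, 0.020239))
  m=2: (0.030606, 0.135466) × (-0.062545, -0.316021) = (0.040896, -0.018145)  (running Σ = (0.154527, 0.002094))
  m=3: (0.021185, 0.010288) × (-0.096732, -0.051884) = (-0.001515, -0.002094)  (running Σ = (0.153011, 0.000000))
Σ over m = (0.153011, 0.000000); ×(4π/7) → (0.274685, 0.000000). Real part: 0.274685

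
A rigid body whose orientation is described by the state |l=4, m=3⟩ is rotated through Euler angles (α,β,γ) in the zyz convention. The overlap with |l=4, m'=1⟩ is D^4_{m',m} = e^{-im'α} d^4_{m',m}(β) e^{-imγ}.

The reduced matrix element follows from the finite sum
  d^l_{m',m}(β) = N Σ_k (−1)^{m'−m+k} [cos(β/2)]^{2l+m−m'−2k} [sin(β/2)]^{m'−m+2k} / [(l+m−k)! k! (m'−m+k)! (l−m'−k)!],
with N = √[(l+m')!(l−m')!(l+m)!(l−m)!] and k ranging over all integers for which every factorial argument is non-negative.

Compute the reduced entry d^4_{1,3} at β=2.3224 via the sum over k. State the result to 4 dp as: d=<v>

d^4_{1,3}(β=2.3224) via the finite sum:
Half-angle: c=0.398239, s=0.917282. N=√(120·6·5040·1)=1904.940944
k∈{2,3} keeps every argument non-negative
  k=2: (−1)^0·1904.9409/(240)·0.3982^6·0.9173^2 = +0.026640
  k=3: (−1)^1·1904.9409/(144)·0.3982^4·0.9173^4 = -0.235562
d^4_{1,3}(2.3224) = +0.026640 -0.235562 = -0.208922

d=-0.2089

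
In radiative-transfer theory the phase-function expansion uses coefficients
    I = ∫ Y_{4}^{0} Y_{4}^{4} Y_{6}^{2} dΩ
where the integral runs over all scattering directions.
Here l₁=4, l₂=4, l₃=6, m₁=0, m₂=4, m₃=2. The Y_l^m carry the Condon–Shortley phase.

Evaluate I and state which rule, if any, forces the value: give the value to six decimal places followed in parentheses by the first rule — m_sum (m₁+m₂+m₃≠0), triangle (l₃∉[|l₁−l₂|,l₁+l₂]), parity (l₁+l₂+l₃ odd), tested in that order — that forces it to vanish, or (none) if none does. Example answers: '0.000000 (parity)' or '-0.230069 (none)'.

m-sum = 0 + 4 + 2 = 6 ≠ 0 ⇒ I = 0

0.000000 (m_sum)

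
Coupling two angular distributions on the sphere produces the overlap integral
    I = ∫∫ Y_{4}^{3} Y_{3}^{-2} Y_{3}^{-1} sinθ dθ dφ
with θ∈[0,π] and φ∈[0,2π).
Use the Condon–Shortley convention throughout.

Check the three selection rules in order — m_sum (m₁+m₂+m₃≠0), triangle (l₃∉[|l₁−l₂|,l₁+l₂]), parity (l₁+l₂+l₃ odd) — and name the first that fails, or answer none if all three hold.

none

azimuthal sum: 3 − 2 − 1 = 0  ✓
1 ≤ 3 ≤ 7 (triangle on l)  ✓
L = 4 + 3 + 3 = 10 (even)  ✓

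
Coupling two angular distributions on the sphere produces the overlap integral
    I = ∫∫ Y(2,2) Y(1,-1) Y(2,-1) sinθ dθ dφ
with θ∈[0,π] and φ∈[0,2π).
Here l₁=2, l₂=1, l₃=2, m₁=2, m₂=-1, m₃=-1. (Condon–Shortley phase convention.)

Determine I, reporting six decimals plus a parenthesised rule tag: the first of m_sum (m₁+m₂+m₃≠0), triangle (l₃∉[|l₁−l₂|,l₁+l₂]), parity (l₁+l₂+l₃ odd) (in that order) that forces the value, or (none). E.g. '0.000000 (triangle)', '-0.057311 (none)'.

L=5 odd ⇒ parity kills the (l;000) factor ⇒ I = 0

0.000000 (parity)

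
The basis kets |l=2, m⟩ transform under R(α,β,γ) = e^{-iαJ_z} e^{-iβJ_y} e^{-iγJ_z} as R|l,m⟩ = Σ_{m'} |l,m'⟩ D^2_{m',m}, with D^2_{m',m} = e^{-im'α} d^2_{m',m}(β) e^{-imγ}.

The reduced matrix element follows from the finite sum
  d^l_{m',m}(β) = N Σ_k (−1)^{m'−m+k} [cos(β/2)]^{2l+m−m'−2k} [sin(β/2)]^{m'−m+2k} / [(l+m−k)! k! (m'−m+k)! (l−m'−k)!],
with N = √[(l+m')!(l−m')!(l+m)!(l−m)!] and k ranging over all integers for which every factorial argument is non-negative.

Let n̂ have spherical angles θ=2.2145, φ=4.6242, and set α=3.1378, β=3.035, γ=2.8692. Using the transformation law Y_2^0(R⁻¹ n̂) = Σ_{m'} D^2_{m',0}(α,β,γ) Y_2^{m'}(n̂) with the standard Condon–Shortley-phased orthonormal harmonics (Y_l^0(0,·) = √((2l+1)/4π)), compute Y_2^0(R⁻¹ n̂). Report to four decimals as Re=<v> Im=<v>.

Need the full column D^2_{m',0} for m'=−2..2 at α=3.1378, β=3.0350, γ=2.8692.
cos(β/2)=0.053271, sin(β/2)=0.998580
d^2_{-2,0}: single k=2 term ⇒ +0.006931;  D = +0.006931-0.000053i
d^2_{-1,0}: k∈[1..2] ⇒ +0.000370 -0.129932 = -0.129562;  D = +0.129561-0.000491i
d^2_{0,0}: k∈[0..2] ⇒ +0.000008 -0.011319 +0.994332 = +0.983021;  D = +0.983021+0.000000i
d^2_{1,0}: k∈[0..1] ⇒ -0.000370 +0.129932 = +0.129562;  D = -0.129561-0.000491i
d^2_{2,0}: single k=0 term ⇒ +0.006931;  D = +0.006931+0.000053i
Y_2^{m'}(θ=2.2145,φ=4.6242) and Σ D·Y over m':
  (+0.0069-0.0001i)·(-0.2433-0.0434i)  (+0.1296-0.0005i)·(+0.0327-0.3694i)  (+0.9830+0.0000i)·(+0.0254+0.0000i)  (-0.1296-0.0005i)·(-0.0327-0.3694i)  (+0.0069+0.0001i)·(-0.2433+0.0434i)
Y_2^0(R⁻¹ n̂) = +0.029707-0.000000i

Re=0.0297 Im=0.0000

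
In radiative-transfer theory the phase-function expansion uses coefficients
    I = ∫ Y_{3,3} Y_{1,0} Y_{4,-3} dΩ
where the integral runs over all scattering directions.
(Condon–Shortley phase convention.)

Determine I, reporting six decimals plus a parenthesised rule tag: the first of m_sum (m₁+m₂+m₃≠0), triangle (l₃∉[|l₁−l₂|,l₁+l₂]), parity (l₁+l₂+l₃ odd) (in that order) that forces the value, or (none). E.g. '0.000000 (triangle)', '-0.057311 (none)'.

-0.162868 (none)

Rules hold: Σm=0, L=8 even, 2≤4≤4.
N = 7·3·9 = 189
Δ = 0!·6!·2!/9! = 1/252
Racah Σ t=0..0: t=0:+1/36 = 1/36
⇒ 3j(3 1 4; 0 0 0)² = 4/63, sgn +1
Racah Σ t=0..0: t=0:+1/720 = 1/720
⇒ 3j(3 1 4; 3 0 -3)² = 1/36, sgn -1
4πI² = N·(3j₀)²·(3jₘ)² = 1/3
I = -1·√(0.333333/4π) = -0.16286750
No selection rule forces the value: the integral is nonzero (none).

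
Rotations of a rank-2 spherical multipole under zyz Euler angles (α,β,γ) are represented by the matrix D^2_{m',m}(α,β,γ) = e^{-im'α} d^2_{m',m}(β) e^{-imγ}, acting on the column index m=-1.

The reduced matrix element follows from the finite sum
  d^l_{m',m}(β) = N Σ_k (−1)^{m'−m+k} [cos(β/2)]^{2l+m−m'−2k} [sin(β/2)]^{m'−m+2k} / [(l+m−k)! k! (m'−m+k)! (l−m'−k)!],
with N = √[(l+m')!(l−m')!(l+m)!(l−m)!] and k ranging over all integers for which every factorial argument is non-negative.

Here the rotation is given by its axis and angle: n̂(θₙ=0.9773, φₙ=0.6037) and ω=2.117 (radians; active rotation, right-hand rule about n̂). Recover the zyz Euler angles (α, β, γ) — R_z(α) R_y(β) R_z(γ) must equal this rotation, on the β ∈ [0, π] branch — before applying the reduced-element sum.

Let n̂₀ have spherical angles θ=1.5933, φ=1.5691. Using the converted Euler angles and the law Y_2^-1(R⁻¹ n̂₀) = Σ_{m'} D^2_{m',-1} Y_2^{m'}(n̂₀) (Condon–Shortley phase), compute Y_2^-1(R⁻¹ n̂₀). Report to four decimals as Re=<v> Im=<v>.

Re=-0.1342 Im=-0.0286

Axis–angle → zyz. n̂ = (sinθₙcosφₙ, sinθₙsinφₙ, cosθₙ) = (+0.682459, +0.470611, +0.559263), ω = 2.1170.
R = I cosω + sinω [n̂]ₓ + (1−cosω) n̂n̂ᵀ gives
  R = [+0.188235, +0.010114, +0.982072; +0.965897, -0.182927, -0.183251; +0.177794, +0.983074, -0.044202]
β = atan2(√(R₁₃²+R₂₃²), R₃₃) = 1.615013; α = atan2(R₂₃, R₁₃) mod 2π = 6.098710; γ = atan2(R₃₂, −R₃₁) mod 2π = 1.749718
Need the full column D^2_{m',-1} for m'=−2..2 at α=6.0987, β=1.6150, γ=1.7497.
cos(β/2)=0.691302, sin(β/2)=0.722566
d^2_{-2,-1}: single k=1 term ⇒ +0.477432;  D = +0.090181+0.468838i
d^2_{-1,-1}: k∈[0..1] ⇒ +0.228387 -0.748535 = -0.520147;  D = -0.002889-0.520139i
d^2_{0,-1}: k∈[0..1] ⇒ -0.584732 +0.638816 = +0.054083;  D = -0.009625+0.053220i
d^2_{1,-1}: k∈[0..1] ⇒ +0.748535 -0.272589 = +0.475945;  D = -0.169175+0.444864i
d^2_{2,-1}: single k=0 term ⇒ -0.521591;  D = +0.271682-0.445248i
Y_2^{m'}(θ=1.5933,φ=1.5691) and Σ D·Y over m':
  (+0.0902+0.4688i)·(-0.3861-0.0013i)  (-0.0029-0.5201i)·(-0.0000+0.0174i)  (-0.0096+0.0532i)·(-0.3149+0.0000i)  (-0.1692+0.4449i)·(+0.0000+0.0174i)  (+0.2717-0.4452i)·(-0.3861+0.0013i)
Y_2^-1(R⁻¹ n̂) = -0.134175-0.028591i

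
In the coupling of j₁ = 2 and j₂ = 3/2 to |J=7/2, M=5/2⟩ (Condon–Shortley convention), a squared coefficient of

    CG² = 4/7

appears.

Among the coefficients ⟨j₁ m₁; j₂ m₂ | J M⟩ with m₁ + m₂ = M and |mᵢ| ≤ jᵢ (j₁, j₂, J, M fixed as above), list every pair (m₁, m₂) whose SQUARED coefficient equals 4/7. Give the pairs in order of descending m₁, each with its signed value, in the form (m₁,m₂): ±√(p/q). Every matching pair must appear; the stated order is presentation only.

Admissible pairs with m₁+m₂ = M = 5/2: (1,3/2), (2,1/2)
  (m₁,m₂)=(2,1/2): CG² = 3/7, CG = +√(3/7)
  (m₁,m₂)=(1,3/2): CG² = 4/7, CG = +√(4/7)   ← matches the target
Pairs with CG² = 4/7: (1,3/2): +√(4/7)

(1,3/2): +√(4/7)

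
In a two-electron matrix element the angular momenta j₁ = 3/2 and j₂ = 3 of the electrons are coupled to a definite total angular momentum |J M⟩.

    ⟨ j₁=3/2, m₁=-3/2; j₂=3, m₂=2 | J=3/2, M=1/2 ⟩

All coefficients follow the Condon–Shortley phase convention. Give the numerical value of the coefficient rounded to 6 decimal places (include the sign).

−√(2/7) = -0.534522

√[4·3!0!3!/7! · 0!3!5!1!2!1!] = √(288/7)
  +(−1)^3/∏(3,0,0,2,0,1)! = -1/12  (running -1/12)
⟨..|..⟩ = √(288/7)·(-1/12) = -0.534522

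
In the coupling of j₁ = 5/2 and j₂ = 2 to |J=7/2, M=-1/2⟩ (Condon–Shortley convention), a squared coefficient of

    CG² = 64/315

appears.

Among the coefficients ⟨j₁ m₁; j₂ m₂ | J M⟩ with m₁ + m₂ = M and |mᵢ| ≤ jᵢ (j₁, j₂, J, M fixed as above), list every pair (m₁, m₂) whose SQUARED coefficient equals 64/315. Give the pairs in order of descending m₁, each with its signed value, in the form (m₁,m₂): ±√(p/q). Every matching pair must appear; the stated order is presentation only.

(3/2,-2): +√(64/315)

Admissible pairs with m₁+m₂ = M = -1/2: (-5/2,2), (-3/2,1), (-1/2,0), (1/2,-1), (3/2,-2)
  (m₁,m₂)=(3/2,-2): CG² = 64/315, CG = +√(64/315)   ← matches the target
  (m₁,m₂)=(1/2,-1): CG² = 14/45, CG = +√(14/45)
  (m₁,m₂)=(-1/2,0): CG² = 4/105, CG = −√(4/105)
  (m₁,m₂)=(-3/2,1): CG² = 121/315, CG = −√(121/315)
  (m₁,m₂)=(-5/2,2): CG² = 4/63, CG = −√(4/63)
Pairs with CG² = 64/315: (3/2,-2): +√(64/315)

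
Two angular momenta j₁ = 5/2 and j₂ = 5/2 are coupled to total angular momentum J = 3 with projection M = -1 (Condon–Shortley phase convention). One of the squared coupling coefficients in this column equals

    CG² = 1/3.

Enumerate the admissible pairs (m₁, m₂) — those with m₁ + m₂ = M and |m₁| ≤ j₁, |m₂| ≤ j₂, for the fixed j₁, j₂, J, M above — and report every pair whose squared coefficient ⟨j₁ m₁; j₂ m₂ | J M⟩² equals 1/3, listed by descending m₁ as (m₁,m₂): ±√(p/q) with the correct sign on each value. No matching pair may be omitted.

(3/2,-5/2): +√(1/3); (-5/2,3/2): +√(1/3)

Admissible pairs with m₁+m₂ = M = -1: (-5/2,3/2), (-3/2,1/2), (-1/2,-1/2), (1/2,-3/2), (3/2,-5/2)
  (m₁,m₂)=(3/2,-5/2): CG² = 1/3, CG = +√(1/3)   ← matches the target
  (m₁,m₂)=(1/2,-3/2): CG² = 1/30, CG = +√(1/30)
  (m₁,m₂)=(-1/2,-1/2): CG² = 4/15, CG = −√(4/15)
  (m₁,m₂)=(-3/2,1/2): CG² = 1/30, CG = +√(1/30)
  (m₁,m₂)=(-5/2,3/2): CG² = 1/3, CG = +√(1/3)   ← matches the target
Pairs with CG² = 1/3: (3/2,-5/2): +√(1/3); (-5/2,3/2): +√(1/3)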